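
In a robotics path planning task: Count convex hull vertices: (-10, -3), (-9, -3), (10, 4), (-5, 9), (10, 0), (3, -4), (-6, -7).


Convex hull vertices (CCW): (-10, -3), (-6, -7), (3, -4), (10, 0), (10, 4), (-5, 9)
Count = 6

6


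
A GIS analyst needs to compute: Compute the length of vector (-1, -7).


|u| = sqrt((-1)^2 + (-7)^2) = sqrt(50) = 7.0711

7.0711


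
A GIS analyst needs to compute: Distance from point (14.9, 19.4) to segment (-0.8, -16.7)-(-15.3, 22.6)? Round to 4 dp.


Project P onto AB: t = 0.6788 (clamped to [0,1])
Closest point on segment: (-10.6423, 9.976)
Distance: 27.2254

27.2254


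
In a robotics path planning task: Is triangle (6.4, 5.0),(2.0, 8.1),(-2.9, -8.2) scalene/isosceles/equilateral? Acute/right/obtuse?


Side lengths squared: AB^2=28.97, BC^2=289.7, CA^2=260.73
Sorted: [28.97, 260.73, 289.7]
By sides: Scalene, By angles: Right

Scalene, Right


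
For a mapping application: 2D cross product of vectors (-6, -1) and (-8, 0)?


u x v = u_x*v_y - u_y*v_x = (-6)*0 - (-1)*(-8)
= 0 - 8 = -8

-8


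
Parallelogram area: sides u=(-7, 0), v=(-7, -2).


|u x v| = |(-7)*(-2) - 0*(-7)|
= |14 - 0| = 14

14


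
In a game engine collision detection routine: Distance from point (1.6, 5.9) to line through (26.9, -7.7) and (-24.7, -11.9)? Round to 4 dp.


|cross product| = 808.02
|line direction| = sqrt(2680.2) = 51.7706
Distance = 808.02/sqrt(2680.2) = 15.6077

15.6077


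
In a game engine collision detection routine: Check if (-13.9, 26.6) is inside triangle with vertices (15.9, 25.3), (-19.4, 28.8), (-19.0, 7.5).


Cross products: AB x AP = 58.41, BC x BP = 116.27, CA x CP = 575.81
All same sign? yes

Yes, inside


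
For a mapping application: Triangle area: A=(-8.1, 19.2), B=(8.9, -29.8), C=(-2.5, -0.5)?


Area = |x_A(y_B-y_C) + x_B(y_C-y_A) + x_C(y_A-y_B)|/2
= |237.33 + (-175.33) + (-122.5)|/2
= 60.5/2 = 30.25

30.25


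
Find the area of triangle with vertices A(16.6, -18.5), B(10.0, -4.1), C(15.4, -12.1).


Area = |x_A(y_B-y_C) + x_B(y_C-y_A) + x_C(y_A-y_B)|/2
= |132.8 + 64 + (-221.76)|/2
= 24.96/2 = 12.48

12.48


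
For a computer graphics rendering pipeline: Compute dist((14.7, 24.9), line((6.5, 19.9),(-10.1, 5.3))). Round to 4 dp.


|cross product| = 36.72
|line direction| = sqrt(488.72) = 22.107
Distance = 36.72/sqrt(488.72) = 1.661

1.661


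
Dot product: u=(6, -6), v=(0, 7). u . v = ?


u . v = u_x*v_x + u_y*v_y = 6*0 + (-6)*7
= 0 + (-42) = -42

-42


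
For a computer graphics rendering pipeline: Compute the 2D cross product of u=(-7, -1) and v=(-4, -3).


u x v = u_x*v_y - u_y*v_x = (-7)*(-3) - (-1)*(-4)
= 21 - 4 = 17

17


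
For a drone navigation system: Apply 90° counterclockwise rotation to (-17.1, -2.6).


90° CCW: (x,y) -> (-y, x)
(-17.1,-2.6) -> (2.6, -17.1)

(2.6, -17.1)


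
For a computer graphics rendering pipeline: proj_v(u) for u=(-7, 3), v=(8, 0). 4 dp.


u.v = -56, |v| = sqrt(64) = 8
Scalar projection = u.v / |v| = -56 / sqrt(64) = -7

-7


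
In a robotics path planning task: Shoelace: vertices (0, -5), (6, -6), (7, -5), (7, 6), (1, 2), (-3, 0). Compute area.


Shoelace sum: (0*(-6) - 6*(-5)) + (6*(-5) - 7*(-6)) + (7*6 - 7*(-5)) + (7*2 - 1*6) + (1*0 - (-3)*2) + ((-3)*(-5) - 0*0)
= 148
Area = |148|/2 = 74

74


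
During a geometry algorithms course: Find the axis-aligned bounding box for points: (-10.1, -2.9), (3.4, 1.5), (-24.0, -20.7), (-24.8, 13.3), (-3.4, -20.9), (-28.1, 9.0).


x range: [-28.1, 3.4]
y range: [-20.9, 13.3]
Bounding box: (-28.1,-20.9) to (3.4,13.3)

(-28.1,-20.9) to (3.4,13.3)


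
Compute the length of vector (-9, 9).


|u| = sqrt((-9)^2 + 9^2) = sqrt(162) = 12.7279

12.7279


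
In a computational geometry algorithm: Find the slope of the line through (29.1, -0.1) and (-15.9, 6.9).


slope = (y2-y1)/(x2-x1) = (6.9-(-0.1))/((-15.9)-29.1) = 7/(-45) = -0.1556

-0.1556


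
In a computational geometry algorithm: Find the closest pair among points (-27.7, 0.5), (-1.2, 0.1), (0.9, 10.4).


d(P0,P1) = 26.503, d(P0,P2) = 30.265, d(P1,P2) = 10.5119
Closest: P1 and P2

Closest pair: (-1.2, 0.1) and (0.9, 10.4), distance = 10.5119


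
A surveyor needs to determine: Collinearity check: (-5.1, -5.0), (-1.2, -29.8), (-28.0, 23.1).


Cross product: ((-1.2)-(-5.1))*(23.1-(-5)) - ((-29.8)-(-5))*((-28)-(-5.1))
= -458.33

No, not collinear


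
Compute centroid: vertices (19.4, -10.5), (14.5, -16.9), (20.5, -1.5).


Centroid = ((x_A+x_B+x_C)/3, (y_A+y_B+y_C)/3)
= ((19.4+14.5+20.5)/3, ((-10.5)+(-16.9)+(-1.5))/3)
= (18.1333, -9.6333)

(18.1333, -9.6333)


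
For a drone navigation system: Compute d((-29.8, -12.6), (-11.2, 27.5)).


dx=18.6, dy=40.1
d^2 = 18.6^2 + 40.1^2 = 1953.97
d = sqrt(1953.97) = 44.2037

44.2037


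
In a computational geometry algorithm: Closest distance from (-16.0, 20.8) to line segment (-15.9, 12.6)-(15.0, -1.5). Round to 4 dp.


Project P onto AB: t = 0 (clamped to [0,1])
Closest point on segment: (-15.9, 12.6)
Distance: 8.2006

8.2006


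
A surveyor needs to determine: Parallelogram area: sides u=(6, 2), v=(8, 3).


|u x v| = |6*3 - 2*8|
= |18 - 16| = 2

2


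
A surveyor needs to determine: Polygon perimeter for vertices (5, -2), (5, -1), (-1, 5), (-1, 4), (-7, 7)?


Sides: (5, -2)->(5, -1): sqrt(1) = 1, (5, -1)->(-1, 5): sqrt(72) = 8.485281, (-1, 5)->(-1, 4): sqrt(1) = 1, (-1, 4)->(-7, 7): sqrt(45) = 6.708204, (-7, 7)->(5, -2): sqrt(225) = 15
Sum = 32.193485
Perimeter = 32.1935

32.1935


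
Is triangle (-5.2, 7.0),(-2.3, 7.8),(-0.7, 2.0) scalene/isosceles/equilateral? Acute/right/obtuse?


Side lengths squared: AB^2=9.05, BC^2=36.2, CA^2=45.25
Sorted: [9.05, 36.2, 45.25]
By sides: Scalene, By angles: Right

Scalene, Right


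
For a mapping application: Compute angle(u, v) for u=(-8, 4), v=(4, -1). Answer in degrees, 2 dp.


u.v = -36, |u| = sqrt(80) = 8.9443, |v| = sqrt(17) = 4.1231
cos(theta) = u.v/(|u||v|) = -36/sqrt(1360) = -0.976187
theta = acos(-0.976187) = 167.47 degrees

167.47 degrees


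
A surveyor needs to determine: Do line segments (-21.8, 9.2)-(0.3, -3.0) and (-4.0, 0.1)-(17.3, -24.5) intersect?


Cross products: d1=-244.05, d2=39.75, d3=16.05, d4=-267.75
d1*d2 < 0 and d3*d4 < 0? yes

Yes, they intersect


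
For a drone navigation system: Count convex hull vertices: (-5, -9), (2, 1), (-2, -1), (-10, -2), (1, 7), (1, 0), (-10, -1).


Convex hull vertices (CCW): (-10, -2), (-5, -9), (2, 1), (1, 7), (-10, -1)
Count = 5

5


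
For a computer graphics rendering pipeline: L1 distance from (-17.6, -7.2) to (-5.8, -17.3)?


|(-17.6)-(-5.8)| + |(-7.2)-(-17.3)| = 11.8 + 10.1 = 21.9

21.9


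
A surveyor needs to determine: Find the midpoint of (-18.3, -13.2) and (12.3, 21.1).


M = (((-18.3)+12.3)/2, ((-13.2)+21.1)/2)
= (-3, 3.95)

(-3, 3.95)


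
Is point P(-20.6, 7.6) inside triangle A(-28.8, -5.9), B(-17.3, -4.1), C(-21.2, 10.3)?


Cross products: AB x AP = 140.49, BC x BP = 1.89, CA x CP = 30.24
All same sign? yes

Yes, inside


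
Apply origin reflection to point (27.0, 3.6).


Reflection over origin: (x,y) -> (-x,-y)
(27, 3.6) -> (-27, -3.6)

(-27, -3.6)


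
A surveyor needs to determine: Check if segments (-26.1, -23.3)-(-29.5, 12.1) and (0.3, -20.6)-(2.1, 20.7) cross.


Cross products: d1=1085.46, d2=1289.6, d3=-943.74, d4=-1147.88
d1*d2 < 0 and d3*d4 < 0? no

No, they don't intersect


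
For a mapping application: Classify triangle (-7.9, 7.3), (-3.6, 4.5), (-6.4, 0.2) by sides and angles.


Side lengths squared: AB^2=26.33, BC^2=26.33, CA^2=52.66
Sorted: [26.33, 26.33, 52.66]
By sides: Isosceles, By angles: Right

Isosceles, Right


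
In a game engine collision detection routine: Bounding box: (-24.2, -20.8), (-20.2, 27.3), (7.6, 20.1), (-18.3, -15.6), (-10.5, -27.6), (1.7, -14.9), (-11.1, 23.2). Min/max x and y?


x range: [-24.2, 7.6]
y range: [-27.6, 27.3]
Bounding box: (-24.2,-27.6) to (7.6,27.3)

(-24.2,-27.6) to (7.6,27.3)


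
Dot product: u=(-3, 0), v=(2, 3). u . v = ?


u . v = u_x*v_x + u_y*v_y = (-3)*2 + 0*3
= (-6) + 0 = -6

-6


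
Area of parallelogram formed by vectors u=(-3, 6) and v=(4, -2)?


|u x v| = |(-3)*(-2) - 6*4|
= |6 - 24| = 18

18


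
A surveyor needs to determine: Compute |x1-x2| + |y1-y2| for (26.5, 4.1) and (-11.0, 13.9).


|26.5-(-11)| + |4.1-13.9| = 37.5 + 9.8 = 47.3

47.3


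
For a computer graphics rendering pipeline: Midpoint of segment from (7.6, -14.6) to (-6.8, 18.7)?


M = ((7.6+(-6.8))/2, ((-14.6)+18.7)/2)
= (0.4, 2.05)

(0.4, 2.05)


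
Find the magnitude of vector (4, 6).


|u| = sqrt(4^2 + 6^2) = sqrt(52) = 7.2111

7.2111


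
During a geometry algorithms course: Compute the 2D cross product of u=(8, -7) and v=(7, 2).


u x v = u_x*v_y - u_y*v_x = 8*2 - (-7)*7
= 16 - (-49) = 65

65


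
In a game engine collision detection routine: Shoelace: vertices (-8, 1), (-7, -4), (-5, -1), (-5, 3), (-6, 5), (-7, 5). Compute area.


Shoelace sum: ((-8)*(-4) - (-7)*1) + ((-7)*(-1) - (-5)*(-4)) + ((-5)*3 - (-5)*(-1)) + ((-5)*5 - (-6)*3) + ((-6)*5 - (-7)*5) + ((-7)*1 - (-8)*5)
= 37
Area = |37|/2 = 18.5

18.5


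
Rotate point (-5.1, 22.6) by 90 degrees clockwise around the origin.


90° CW: (x,y) -> (y, -x)
(-5.1,22.6) -> (22.6, 5.1)

(22.6, 5.1)


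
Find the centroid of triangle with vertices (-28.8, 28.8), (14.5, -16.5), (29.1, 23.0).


Centroid = ((x_A+x_B+x_C)/3, (y_A+y_B+y_C)/3)
= (((-28.8)+14.5+29.1)/3, (28.8+(-16.5)+23)/3)
= (4.9333, 11.7667)

(4.9333, 11.7667)


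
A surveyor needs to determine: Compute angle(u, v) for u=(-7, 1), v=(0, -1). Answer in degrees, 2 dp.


u.v = -1, |u| = sqrt(50) = 7.0711, |v| = sqrt(1) = 1
cos(theta) = u.v/(|u||v|) = -1/sqrt(50) = -0.141421
theta = acos(-0.141421) = 98.13 degrees

98.13 degrees


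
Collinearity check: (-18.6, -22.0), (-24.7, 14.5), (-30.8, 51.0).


Cross product: ((-24.7)-(-18.6))*(51-(-22)) - (14.5-(-22))*((-30.8)-(-18.6))
= 0

Yes, collinear


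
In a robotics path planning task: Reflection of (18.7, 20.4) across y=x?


Reflection over y=x: (x,y) -> (y,x)
(18.7, 20.4) -> (20.4, 18.7)

(20.4, 18.7)


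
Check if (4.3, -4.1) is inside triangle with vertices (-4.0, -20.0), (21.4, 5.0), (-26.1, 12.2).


Cross products: AB x AP = 196.36, BC x BP = 555.37, CA x CP = 618.65
All same sign? yes

Yes, inside


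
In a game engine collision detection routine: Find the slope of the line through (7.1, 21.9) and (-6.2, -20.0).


slope = (y2-y1)/(x2-x1) = ((-20)-21.9)/((-6.2)-7.1) = (-41.9)/(-13.3) = 3.1504

3.1504


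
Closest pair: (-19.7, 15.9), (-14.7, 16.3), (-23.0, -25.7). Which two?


d(P0,P1) = 5.016, d(P0,P2) = 41.7307, d(P1,P2) = 42.8123
Closest: P0 and P1

Closest pair: (-19.7, 15.9) and (-14.7, 16.3), distance = 5.016


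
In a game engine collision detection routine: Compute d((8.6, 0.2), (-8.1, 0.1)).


dx=-16.7, dy=-0.1
d^2 = (-16.7)^2 + (-0.1)^2 = 278.9
d = sqrt(278.9) = 16.7003

16.7003


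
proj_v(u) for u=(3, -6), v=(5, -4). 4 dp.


u.v = 39, |v| = sqrt(41) = 6.4031
Scalar projection = u.v / |v| = 39 / sqrt(41) = 6.0908

6.0908


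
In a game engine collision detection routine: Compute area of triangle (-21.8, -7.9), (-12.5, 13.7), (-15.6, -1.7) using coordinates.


Area = |x_A(y_B-y_C) + x_B(y_C-y_A) + x_C(y_A-y_B)|/2
= |(-335.72) + (-77.5) + 336.96|/2
= 76.26/2 = 38.13

38.13


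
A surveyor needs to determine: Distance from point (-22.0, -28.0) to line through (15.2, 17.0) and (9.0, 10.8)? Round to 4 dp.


|cross product| = 48.36
|line direction| = sqrt(76.88) = 8.7681
Distance = 48.36/sqrt(76.88) = 5.5154

5.5154


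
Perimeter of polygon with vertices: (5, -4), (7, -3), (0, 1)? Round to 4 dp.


Sides: (5, -4)->(7, -3): sqrt(5) = 2.236068, (7, -3)->(0, 1): sqrt(65) = 8.062258, (0, 1)->(5, -4): sqrt(50) = 7.071068
Sum = 17.369394
Perimeter = 17.3694

17.3694


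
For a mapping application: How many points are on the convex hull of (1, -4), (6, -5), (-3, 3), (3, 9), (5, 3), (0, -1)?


Convex hull vertices (CCW): (-3, 3), (1, -4), (6, -5), (5, 3), (3, 9)
Count = 5

5


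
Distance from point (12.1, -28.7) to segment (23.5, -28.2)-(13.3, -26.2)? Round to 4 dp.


Project P onto AB: t = 1 (clamped to [0,1])
Closest point on segment: (13.3, -26.2)
Distance: 2.7731

2.7731


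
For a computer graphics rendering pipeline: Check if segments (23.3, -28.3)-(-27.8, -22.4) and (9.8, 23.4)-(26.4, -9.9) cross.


Cross products: d1=-408.67, d2=-2012.36, d3=-2562.22, d4=-958.53
d1*d2 < 0 and d3*d4 < 0? no

No, they don't intersect


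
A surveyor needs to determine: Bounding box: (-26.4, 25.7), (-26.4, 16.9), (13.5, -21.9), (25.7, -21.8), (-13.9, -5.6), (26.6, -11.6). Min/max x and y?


x range: [-26.4, 26.6]
y range: [-21.9, 25.7]
Bounding box: (-26.4,-21.9) to (26.6,25.7)

(-26.4,-21.9) to (26.6,25.7)


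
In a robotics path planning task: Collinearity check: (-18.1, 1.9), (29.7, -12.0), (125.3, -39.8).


Cross product: (29.7-(-18.1))*((-39.8)-1.9) - ((-12)-1.9)*(125.3-(-18.1))
= 0

Yes, collinear


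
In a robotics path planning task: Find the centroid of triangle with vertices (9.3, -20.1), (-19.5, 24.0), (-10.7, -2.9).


Centroid = ((x_A+x_B+x_C)/3, (y_A+y_B+y_C)/3)
= ((9.3+(-19.5)+(-10.7))/3, ((-20.1)+24+(-2.9))/3)
= (-6.9667, 0.3333)

(-6.9667, 0.3333)


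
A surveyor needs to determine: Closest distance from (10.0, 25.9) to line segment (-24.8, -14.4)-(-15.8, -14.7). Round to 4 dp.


Project P onto AB: t = 1 (clamped to [0,1])
Closest point on segment: (-15.8, -14.7)
Distance: 48.1041

48.1041


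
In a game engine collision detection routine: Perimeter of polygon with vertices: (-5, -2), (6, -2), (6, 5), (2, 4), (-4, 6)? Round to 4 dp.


Sides: (-5, -2)->(6, -2): sqrt(121) = 11, (6, -2)->(6, 5): sqrt(49) = 7, (6, 5)->(2, 4): sqrt(17) = 4.123106, (2, 4)->(-4, 6): sqrt(40) = 6.324555, (-4, 6)->(-5, -2): sqrt(65) = 8.062258
Sum = 36.509919
Perimeter = 36.5099

36.5099


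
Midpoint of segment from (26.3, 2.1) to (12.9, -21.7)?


M = ((26.3+12.9)/2, (2.1+(-21.7))/2)
= (19.6, -9.8)

(19.6, -9.8)


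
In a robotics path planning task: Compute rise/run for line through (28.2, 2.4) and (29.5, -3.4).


slope = (y2-y1)/(x2-x1) = ((-3.4)-2.4)/(29.5-28.2) = (-5.8)/1.3 = -4.4615

-4.4615


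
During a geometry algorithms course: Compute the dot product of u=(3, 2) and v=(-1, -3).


u . v = u_x*v_x + u_y*v_y = 3*(-1) + 2*(-3)
= (-3) + (-6) = -9

-9


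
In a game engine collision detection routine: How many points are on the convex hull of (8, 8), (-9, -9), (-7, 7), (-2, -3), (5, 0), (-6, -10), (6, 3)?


Convex hull vertices (CCW): (-9, -9), (-6, -10), (5, 0), (8, 8), (-7, 7)
Count = 5

5


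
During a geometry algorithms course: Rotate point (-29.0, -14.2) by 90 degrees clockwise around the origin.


90° CW: (x,y) -> (y, -x)
(-29,-14.2) -> (-14.2, 29)

(-14.2, 29)


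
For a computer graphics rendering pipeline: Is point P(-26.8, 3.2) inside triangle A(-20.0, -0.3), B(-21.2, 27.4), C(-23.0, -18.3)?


Cross products: AB x AP = 184.16, BC x BP = -212.36, CA x CP = 132.9
All same sign? no

No, outside


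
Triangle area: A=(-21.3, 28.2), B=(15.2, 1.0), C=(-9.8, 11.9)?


Area = |x_A(y_B-y_C) + x_B(y_C-y_A) + x_C(y_A-y_B)|/2
= |232.17 + (-247.76) + (-266.56)|/2
= 282.15/2 = 141.075

141.075


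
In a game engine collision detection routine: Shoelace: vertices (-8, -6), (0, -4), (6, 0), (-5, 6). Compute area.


Shoelace sum: ((-8)*(-4) - 0*(-6)) + (0*0 - 6*(-4)) + (6*6 - (-5)*0) + ((-5)*(-6) - (-8)*6)
= 170
Area = |170|/2 = 85

85


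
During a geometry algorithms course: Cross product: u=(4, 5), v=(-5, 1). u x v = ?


u x v = u_x*v_y - u_y*v_x = 4*1 - 5*(-5)
= 4 - (-25) = 29

29


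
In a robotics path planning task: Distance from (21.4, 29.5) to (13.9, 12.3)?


dx=-7.5, dy=-17.2
d^2 = (-7.5)^2 + (-17.2)^2 = 352.09
d = sqrt(352.09) = 18.7641

18.7641


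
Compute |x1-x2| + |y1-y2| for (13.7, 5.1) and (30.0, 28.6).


|13.7-30| + |5.1-28.6| = 16.3 + 23.5 = 39.8

39.8


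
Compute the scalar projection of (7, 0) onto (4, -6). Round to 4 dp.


u.v = 28, |v| = sqrt(52) = 7.2111
Scalar projection = u.v / |v| = 28 / sqrt(52) = 3.8829

3.8829


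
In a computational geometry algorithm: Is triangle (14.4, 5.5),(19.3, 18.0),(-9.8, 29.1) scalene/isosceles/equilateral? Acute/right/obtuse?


Side lengths squared: AB^2=180.26, BC^2=970.02, CA^2=1142.6
Sorted: [180.26, 970.02, 1142.6]
By sides: Scalene, By angles: Acute

Scalene, Acute


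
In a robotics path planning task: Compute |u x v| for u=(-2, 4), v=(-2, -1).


|u x v| = |(-2)*(-1) - 4*(-2)|
= |2 - (-8)| = 10

10


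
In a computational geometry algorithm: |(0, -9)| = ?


|u| = sqrt(0^2 + (-9)^2) = sqrt(81) = 9

9


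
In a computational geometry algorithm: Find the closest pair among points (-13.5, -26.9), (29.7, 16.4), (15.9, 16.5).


d(P0,P1) = 61.1648, d(P0,P2) = 52.4206, d(P1,P2) = 13.8004
Closest: P1 and P2

Closest pair: (29.7, 16.4) and (15.9, 16.5), distance = 13.8004


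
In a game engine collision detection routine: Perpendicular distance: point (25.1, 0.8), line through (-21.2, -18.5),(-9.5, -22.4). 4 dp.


|cross product| = 406.38
|line direction| = sqrt(152.1) = 12.3329
Distance = 406.38/sqrt(152.1) = 32.9509

32.9509


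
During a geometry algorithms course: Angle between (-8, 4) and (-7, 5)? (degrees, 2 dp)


u.v = 76, |u| = sqrt(80) = 8.9443, |v| = sqrt(74) = 8.6023
cos(theta) = u.v/(|u||v|) = 76/sqrt(5920) = 0.987763
theta = acos(0.987763) = 8.97 degrees

8.97 degrees


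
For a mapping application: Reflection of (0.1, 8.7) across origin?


Reflection over origin: (x,y) -> (-x,-y)
(0.1, 8.7) -> (-0.1, -8.7)

(-0.1, -8.7)


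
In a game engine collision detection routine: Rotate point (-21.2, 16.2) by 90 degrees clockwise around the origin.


90° CW: (x,y) -> (y, -x)
(-21.2,16.2) -> (16.2, 21.2)

(16.2, 21.2)


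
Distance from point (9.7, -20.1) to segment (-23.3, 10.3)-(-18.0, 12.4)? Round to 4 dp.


Project P onto AB: t = 1 (clamped to [0,1])
Closest point on segment: (-18, 12.4)
Distance: 42.7029

42.7029


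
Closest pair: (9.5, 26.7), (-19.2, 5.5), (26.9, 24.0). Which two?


d(P0,P1) = 35.6809, d(P0,P2) = 17.6082, d(P1,P2) = 49.6735
Closest: P0 and P2

Closest pair: (9.5, 26.7) and (26.9, 24.0), distance = 17.6082


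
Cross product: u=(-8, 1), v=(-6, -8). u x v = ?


u x v = u_x*v_y - u_y*v_x = (-8)*(-8) - 1*(-6)
= 64 - (-6) = 70

70


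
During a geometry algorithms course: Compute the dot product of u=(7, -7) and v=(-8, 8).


u . v = u_x*v_x + u_y*v_y = 7*(-8) + (-7)*8
= (-56) + (-56) = -112

-112


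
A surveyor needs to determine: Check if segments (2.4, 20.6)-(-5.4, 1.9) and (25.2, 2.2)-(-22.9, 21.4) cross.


Cross products: d1=-447.28, d2=601.95, d3=569.88, d4=-479.35
d1*d2 < 0 and d3*d4 < 0? yes

Yes, they intersect


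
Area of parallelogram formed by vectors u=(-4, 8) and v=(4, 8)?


|u x v| = |(-4)*8 - 8*4|
= |(-32) - 32| = 64

64


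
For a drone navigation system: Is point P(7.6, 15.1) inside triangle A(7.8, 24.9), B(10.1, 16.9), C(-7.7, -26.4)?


Cross products: AB x AP = -24.14, BC x BP = -76.21, CA x CP = -141.64
All same sign? yes

Yes, inside


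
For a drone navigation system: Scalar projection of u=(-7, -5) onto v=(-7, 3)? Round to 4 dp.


u.v = 34, |v| = sqrt(58) = 7.6158
Scalar projection = u.v / |v| = 34 / sqrt(58) = 4.4644

4.4644


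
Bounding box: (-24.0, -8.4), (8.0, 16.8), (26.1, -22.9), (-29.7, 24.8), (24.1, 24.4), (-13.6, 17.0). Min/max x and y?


x range: [-29.7, 26.1]
y range: [-22.9, 24.8]
Bounding box: (-29.7,-22.9) to (26.1,24.8)

(-29.7,-22.9) to (26.1,24.8)


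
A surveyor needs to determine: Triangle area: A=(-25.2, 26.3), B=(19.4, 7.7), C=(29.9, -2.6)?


Area = |x_A(y_B-y_C) + x_B(y_C-y_A) + x_C(y_A-y_B)|/2
= |(-259.56) + (-560.66) + 556.14|/2
= 264.08/2 = 132.04

132.04


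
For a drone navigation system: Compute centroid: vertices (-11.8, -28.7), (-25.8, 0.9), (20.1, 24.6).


Centroid = ((x_A+x_B+x_C)/3, (y_A+y_B+y_C)/3)
= (((-11.8)+(-25.8)+20.1)/3, ((-28.7)+0.9+24.6)/3)
= (-5.8333, -1.0667)

(-5.8333, -1.0667)


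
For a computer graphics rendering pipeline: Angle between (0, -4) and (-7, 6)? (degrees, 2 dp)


u.v = -24, |u| = sqrt(16) = 4, |v| = sqrt(85) = 9.2195
cos(theta) = u.v/(|u||v|) = -24/sqrt(1360) = -0.650791
theta = acos(-0.650791) = 130.6 degrees

130.6 degrees


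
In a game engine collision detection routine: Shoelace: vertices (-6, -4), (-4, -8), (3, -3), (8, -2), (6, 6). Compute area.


Shoelace sum: ((-6)*(-8) - (-4)*(-4)) + ((-4)*(-3) - 3*(-8)) + (3*(-2) - 8*(-3)) + (8*6 - 6*(-2)) + (6*(-4) - (-6)*6)
= 158
Area = |158|/2 = 79

79


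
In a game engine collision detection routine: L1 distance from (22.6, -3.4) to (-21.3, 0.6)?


|22.6-(-21.3)| + |(-3.4)-0.6| = 43.9 + 4 = 47.9

47.9


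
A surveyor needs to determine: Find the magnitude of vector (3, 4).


|u| = sqrt(3^2 + 4^2) = sqrt(25) = 5

5


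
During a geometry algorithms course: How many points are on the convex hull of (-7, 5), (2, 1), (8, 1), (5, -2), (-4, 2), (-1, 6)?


Convex hull vertices (CCW): (-7, 5), (-4, 2), (5, -2), (8, 1), (-1, 6)
Count = 5

5


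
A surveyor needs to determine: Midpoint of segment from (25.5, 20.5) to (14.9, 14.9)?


M = ((25.5+14.9)/2, (20.5+14.9)/2)
= (20.2, 17.7)

(20.2, 17.7)


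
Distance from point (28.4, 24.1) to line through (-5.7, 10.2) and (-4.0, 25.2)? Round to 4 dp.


|cross product| = 487.87
|line direction| = sqrt(227.89) = 15.096
Distance = 487.87/sqrt(227.89) = 32.3178

32.3178


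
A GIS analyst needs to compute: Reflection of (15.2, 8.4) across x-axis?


Reflection over x-axis: (x,y) -> (x,-y)
(15.2, 8.4) -> (15.2, -8.4)

(15.2, -8.4)


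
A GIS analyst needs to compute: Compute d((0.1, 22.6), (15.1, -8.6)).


dx=15, dy=-31.2
d^2 = 15^2 + (-31.2)^2 = 1198.44
d = sqrt(1198.44) = 34.6185

34.6185


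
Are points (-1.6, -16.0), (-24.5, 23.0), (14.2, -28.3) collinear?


Cross product: ((-24.5)-(-1.6))*((-28.3)-(-16)) - (23-(-16))*(14.2-(-1.6))
= -334.53

No, not collinear


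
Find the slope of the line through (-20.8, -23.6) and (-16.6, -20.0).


slope = (y2-y1)/(x2-x1) = ((-20)-(-23.6))/((-16.6)-(-20.8)) = 3.6/4.2 = 0.8571

0.8571


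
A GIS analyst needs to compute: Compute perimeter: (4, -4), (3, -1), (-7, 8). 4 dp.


Sides: (4, -4)->(3, -1): sqrt(10) = 3.162278, (3, -1)->(-7, 8): sqrt(181) = 13.453624, (-7, 8)->(4, -4): sqrt(265) = 16.278821
Sum = 32.894723
Perimeter = 32.8947

32.8947


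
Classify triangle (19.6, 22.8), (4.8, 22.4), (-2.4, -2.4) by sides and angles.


Side lengths squared: AB^2=219.2, BC^2=666.88, CA^2=1119.04
Sorted: [219.2, 666.88, 1119.04]
By sides: Scalene, By angles: Obtuse

Scalene, Obtuse


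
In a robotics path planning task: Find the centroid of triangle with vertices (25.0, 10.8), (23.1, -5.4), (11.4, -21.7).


Centroid = ((x_A+x_B+x_C)/3, (y_A+y_B+y_C)/3)
= ((25+23.1+11.4)/3, (10.8+(-5.4)+(-21.7))/3)
= (19.8333, -5.4333)

(19.8333, -5.4333)


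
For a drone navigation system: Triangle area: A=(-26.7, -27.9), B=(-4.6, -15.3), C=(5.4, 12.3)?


Area = |x_A(y_B-y_C) + x_B(y_C-y_A) + x_C(y_A-y_B)|/2
= |736.92 + (-184.92) + (-68.04)|/2
= 483.96/2 = 241.98

241.98


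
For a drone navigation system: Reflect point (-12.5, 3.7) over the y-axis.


Reflection over y-axis: (x,y) -> (-x,y)
(-12.5, 3.7) -> (12.5, 3.7)

(12.5, 3.7)


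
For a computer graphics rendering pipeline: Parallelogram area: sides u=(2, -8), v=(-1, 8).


|u x v| = |2*8 - (-8)*(-1)|
= |16 - 8| = 8

8


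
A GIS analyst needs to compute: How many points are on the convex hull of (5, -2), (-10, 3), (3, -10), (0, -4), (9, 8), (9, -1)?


Convex hull vertices (CCW): (-10, 3), (3, -10), (9, -1), (9, 8)
Count = 4

4


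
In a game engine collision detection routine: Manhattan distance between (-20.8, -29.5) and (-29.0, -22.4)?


|(-20.8)-(-29)| + |(-29.5)-(-22.4)| = 8.2 + 7.1 = 15.3

15.3


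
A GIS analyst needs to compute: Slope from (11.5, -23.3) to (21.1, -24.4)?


slope = (y2-y1)/(x2-x1) = ((-24.4)-(-23.3))/(21.1-11.5) = (-1.1)/9.6 = -0.1146

-0.1146


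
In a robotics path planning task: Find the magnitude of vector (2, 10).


|u| = sqrt(2^2 + 10^2) = sqrt(104) = 10.198

10.198


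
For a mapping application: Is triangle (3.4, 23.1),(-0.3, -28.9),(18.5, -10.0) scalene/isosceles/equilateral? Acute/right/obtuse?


Side lengths squared: AB^2=2717.69, BC^2=710.65, CA^2=1323.62
Sorted: [710.65, 1323.62, 2717.69]
By sides: Scalene, By angles: Obtuse

Scalene, Obtuse


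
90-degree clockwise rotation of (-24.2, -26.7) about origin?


90° CW: (x,y) -> (y, -x)
(-24.2,-26.7) -> (-26.7, 24.2)

(-26.7, 24.2)


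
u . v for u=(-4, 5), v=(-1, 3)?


u . v = u_x*v_x + u_y*v_y = (-4)*(-1) + 5*3
= 4 + 15 = 19

19


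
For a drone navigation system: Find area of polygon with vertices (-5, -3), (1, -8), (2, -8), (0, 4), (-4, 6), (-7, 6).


Shoelace sum: ((-5)*(-8) - 1*(-3)) + (1*(-8) - 2*(-8)) + (2*4 - 0*(-8)) + (0*6 - (-4)*4) + ((-4)*6 - (-7)*6) + ((-7)*(-3) - (-5)*6)
= 144
Area = |144|/2 = 72

72


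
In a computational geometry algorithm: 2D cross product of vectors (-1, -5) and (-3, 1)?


u x v = u_x*v_y - u_y*v_x = (-1)*1 - (-5)*(-3)
= (-1) - 15 = -16

-16


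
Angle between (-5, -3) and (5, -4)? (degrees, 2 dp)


u.v = -13, |u| = sqrt(34) = 5.831, |v| = sqrt(41) = 6.4031
cos(theta) = u.v/(|u||v|) = -13/sqrt(1394) = -0.348187
theta = acos(-0.348187) = 110.38 degrees

110.38 degrees


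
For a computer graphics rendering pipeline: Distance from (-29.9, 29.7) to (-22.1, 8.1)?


dx=7.8, dy=-21.6
d^2 = 7.8^2 + (-21.6)^2 = 527.4
d = sqrt(527.4) = 22.9652

22.9652


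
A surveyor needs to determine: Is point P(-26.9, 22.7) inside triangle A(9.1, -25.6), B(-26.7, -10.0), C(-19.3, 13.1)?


Cross products: AB x AP = -1167.54, BC x BP = 246.6, CA x CP = -21.48
All same sign? no

No, outside


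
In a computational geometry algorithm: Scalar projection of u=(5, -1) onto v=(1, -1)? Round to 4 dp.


u.v = 6, |v| = sqrt(2) = 1.4142
Scalar projection = u.v / |v| = 6 / sqrt(2) = 4.2426

4.2426


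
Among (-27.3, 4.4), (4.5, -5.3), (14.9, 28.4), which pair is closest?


d(P0,P1) = 33.2465, d(P0,P2) = 48.5473, d(P1,P2) = 35.2683
Closest: P0 and P1

Closest pair: (-27.3, 4.4) and (4.5, -5.3), distance = 33.2465


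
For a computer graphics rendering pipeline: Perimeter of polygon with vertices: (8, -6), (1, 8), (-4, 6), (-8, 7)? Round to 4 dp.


Sides: (8, -6)->(1, 8): sqrt(245) = 15.652476, (1, 8)->(-4, 6): sqrt(29) = 5.385165, (-4, 6)->(-8, 7): sqrt(17) = 4.123106, (-8, 7)->(8, -6): sqrt(425) = 20.615528
Sum = 45.776275
Perimeter = 45.7763

45.7763


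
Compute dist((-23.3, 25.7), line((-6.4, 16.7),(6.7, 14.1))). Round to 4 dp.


|cross product| = 73.96
|line direction| = sqrt(178.37) = 13.3555
Distance = 73.96/sqrt(178.37) = 5.5378

5.5378


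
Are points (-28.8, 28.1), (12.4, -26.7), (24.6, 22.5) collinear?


Cross product: (12.4-(-28.8))*(22.5-28.1) - ((-26.7)-28.1)*(24.6-(-28.8))
= 2695.6

No, not collinear


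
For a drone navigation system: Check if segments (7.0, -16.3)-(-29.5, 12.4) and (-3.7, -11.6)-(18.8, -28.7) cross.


Cross products: d1=77.22, d2=98.82, d3=135.54, d4=113.94
d1*d2 < 0 and d3*d4 < 0? no

No, they don't intersect


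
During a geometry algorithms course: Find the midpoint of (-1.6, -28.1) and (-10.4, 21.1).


M = (((-1.6)+(-10.4))/2, ((-28.1)+21.1)/2)
= (-6, -3.5)

(-6, -3.5)


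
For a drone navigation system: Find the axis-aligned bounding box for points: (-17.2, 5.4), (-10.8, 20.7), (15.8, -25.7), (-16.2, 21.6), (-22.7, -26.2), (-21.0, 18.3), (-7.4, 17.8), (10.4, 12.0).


x range: [-22.7, 15.8]
y range: [-26.2, 21.6]
Bounding box: (-22.7,-26.2) to (15.8,21.6)

(-22.7,-26.2) to (15.8,21.6)


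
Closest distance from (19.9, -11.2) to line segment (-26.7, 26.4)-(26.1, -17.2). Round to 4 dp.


Project P onto AB: t = 0.8744 (clamped to [0,1])
Closest point on segment: (19.4678, -11.7234)
Distance: 0.6788

0.6788


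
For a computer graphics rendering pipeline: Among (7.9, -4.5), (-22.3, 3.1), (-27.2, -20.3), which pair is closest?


d(P0,P1) = 31.1416, d(P0,P2) = 38.4922, d(P1,P2) = 23.9075
Closest: P1 and P2

Closest pair: (-22.3, 3.1) and (-27.2, -20.3), distance = 23.9075


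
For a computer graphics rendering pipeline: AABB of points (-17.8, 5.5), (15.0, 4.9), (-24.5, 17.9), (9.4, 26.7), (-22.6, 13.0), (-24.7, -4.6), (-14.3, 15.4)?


x range: [-24.7, 15]
y range: [-4.6, 26.7]
Bounding box: (-24.7,-4.6) to (15,26.7)

(-24.7,-4.6) to (15,26.7)


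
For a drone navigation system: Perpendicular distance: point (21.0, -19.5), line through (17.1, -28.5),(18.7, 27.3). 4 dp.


|cross product| = 203.22
|line direction| = sqrt(3116.2) = 55.8229
Distance = 203.22/sqrt(3116.2) = 3.6404

3.6404


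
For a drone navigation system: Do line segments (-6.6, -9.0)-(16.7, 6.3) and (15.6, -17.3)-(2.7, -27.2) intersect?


Cross products: d1=-326.85, d2=-293.55, d3=-533.05, d4=-566.35
d1*d2 < 0 and d3*d4 < 0? no

No, they don't intersect


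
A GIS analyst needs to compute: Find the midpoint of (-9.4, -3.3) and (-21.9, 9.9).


M = (((-9.4)+(-21.9))/2, ((-3.3)+9.9)/2)
= (-15.65, 3.3)

(-15.65, 3.3)


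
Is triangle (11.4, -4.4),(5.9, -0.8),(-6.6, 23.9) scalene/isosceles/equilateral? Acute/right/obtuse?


Side lengths squared: AB^2=43.21, BC^2=766.34, CA^2=1124.89
Sorted: [43.21, 766.34, 1124.89]
By sides: Scalene, By angles: Obtuse

Scalene, Obtuse


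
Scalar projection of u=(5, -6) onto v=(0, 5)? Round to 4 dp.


u.v = -30, |v| = sqrt(25) = 5
Scalar projection = u.v / |v| = -30 / sqrt(25) = -6

-6


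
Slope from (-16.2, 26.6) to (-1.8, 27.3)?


slope = (y2-y1)/(x2-x1) = (27.3-26.6)/((-1.8)-(-16.2)) = 0.7/14.4 = 0.0486

0.0486


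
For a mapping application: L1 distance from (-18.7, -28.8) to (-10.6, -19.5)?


|(-18.7)-(-10.6)| + |(-28.8)-(-19.5)| = 8.1 + 9.3 = 17.4

17.4


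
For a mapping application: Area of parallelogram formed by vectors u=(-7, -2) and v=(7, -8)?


|u x v| = |(-7)*(-8) - (-2)*7|
= |56 - (-14)| = 70

70


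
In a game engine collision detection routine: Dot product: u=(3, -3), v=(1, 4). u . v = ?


u . v = u_x*v_x + u_y*v_y = 3*1 + (-3)*4
= 3 + (-12) = -9

-9


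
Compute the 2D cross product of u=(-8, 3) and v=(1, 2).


u x v = u_x*v_y - u_y*v_x = (-8)*2 - 3*1
= (-16) - 3 = -19

-19


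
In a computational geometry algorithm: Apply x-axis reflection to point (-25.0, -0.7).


Reflection over x-axis: (x,y) -> (x,-y)
(-25, -0.7) -> (-25, 0.7)

(-25, 0.7)


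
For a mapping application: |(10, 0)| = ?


|u| = sqrt(10^2 + 0^2) = sqrt(100) = 10

10


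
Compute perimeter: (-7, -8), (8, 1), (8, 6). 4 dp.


Sides: (-7, -8)->(8, 1): sqrt(306) = 17.492856, (8, 1)->(8, 6): sqrt(25) = 5, (8, 6)->(-7, -8): sqrt(421) = 20.518285
Sum = 43.011141
Perimeter = 43.0111

43.0111


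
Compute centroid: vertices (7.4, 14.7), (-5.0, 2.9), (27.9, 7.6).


Centroid = ((x_A+x_B+x_C)/3, (y_A+y_B+y_C)/3)
= ((7.4+(-5)+27.9)/3, (14.7+2.9+7.6)/3)
= (10.1, 8.4)

(10.1, 8.4)


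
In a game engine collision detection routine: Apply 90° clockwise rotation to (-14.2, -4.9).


90° CW: (x,y) -> (y, -x)
(-14.2,-4.9) -> (-4.9, 14.2)

(-4.9, 14.2)


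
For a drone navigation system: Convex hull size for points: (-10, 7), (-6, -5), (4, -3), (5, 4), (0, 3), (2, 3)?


Convex hull vertices (CCW): (-10, 7), (-6, -5), (4, -3), (5, 4)
Count = 4

4


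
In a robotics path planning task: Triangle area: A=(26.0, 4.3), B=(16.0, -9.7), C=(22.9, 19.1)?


Area = |x_A(y_B-y_C) + x_B(y_C-y_A) + x_C(y_A-y_B)|/2
= |(-748.8) + 236.8 + 320.6|/2
= 191.4/2 = 95.7

95.7


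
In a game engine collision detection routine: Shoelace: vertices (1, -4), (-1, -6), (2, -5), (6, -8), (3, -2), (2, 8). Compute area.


Shoelace sum: (1*(-6) - (-1)*(-4)) + ((-1)*(-5) - 2*(-6)) + (2*(-8) - 6*(-5)) + (6*(-2) - 3*(-8)) + (3*8 - 2*(-2)) + (2*(-4) - 1*8)
= 45
Area = |45|/2 = 22.5

22.5


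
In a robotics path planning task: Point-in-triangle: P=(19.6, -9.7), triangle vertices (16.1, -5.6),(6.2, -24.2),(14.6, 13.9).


Cross products: AB x AP = 105.69, BC x BP = -388.74, CA x CP = 62.1
All same sign? no

No, outside


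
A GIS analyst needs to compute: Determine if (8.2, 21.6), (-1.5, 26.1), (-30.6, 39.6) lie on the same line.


Cross product: ((-1.5)-8.2)*(39.6-21.6) - (26.1-21.6)*((-30.6)-8.2)
= 0

Yes, collinear


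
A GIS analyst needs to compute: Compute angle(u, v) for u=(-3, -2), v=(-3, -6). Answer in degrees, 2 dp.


u.v = 21, |u| = sqrt(13) = 3.6056, |v| = sqrt(45) = 6.7082
cos(theta) = u.v/(|u||v|) = 21/sqrt(585) = 0.868243
theta = acos(0.868243) = 29.74 degrees

29.74 degrees


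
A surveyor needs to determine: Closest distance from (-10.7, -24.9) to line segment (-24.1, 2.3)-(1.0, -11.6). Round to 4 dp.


Project P onto AB: t = 0.8678 (clamped to [0,1])
Closest point on segment: (-2.3173, -9.7629)
Distance: 17.3032

17.3032


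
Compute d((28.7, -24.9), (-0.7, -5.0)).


dx=-29.4, dy=19.9
d^2 = (-29.4)^2 + 19.9^2 = 1260.37
d = sqrt(1260.37) = 35.5017

35.5017


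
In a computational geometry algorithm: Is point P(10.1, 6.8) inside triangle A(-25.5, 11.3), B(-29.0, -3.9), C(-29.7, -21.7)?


Cross products: AB x AP = 556.87, BC x BP = 688.49, CA x CP = -1193.7
All same sign? no

No, outside


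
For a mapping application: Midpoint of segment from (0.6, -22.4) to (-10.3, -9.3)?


M = ((0.6+(-10.3))/2, ((-22.4)+(-9.3))/2)
= (-4.85, -15.85)

(-4.85, -15.85)


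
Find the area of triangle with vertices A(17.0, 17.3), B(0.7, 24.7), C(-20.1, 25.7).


Area = |x_A(y_B-y_C) + x_B(y_C-y_A) + x_C(y_A-y_B)|/2
= |(-17) + 5.88 + 148.74|/2
= 137.62/2 = 68.81

68.81


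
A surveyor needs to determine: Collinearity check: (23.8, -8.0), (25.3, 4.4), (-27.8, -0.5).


Cross product: (25.3-23.8)*((-0.5)-(-8)) - (4.4-(-8))*((-27.8)-23.8)
= 651.09

No, not collinear


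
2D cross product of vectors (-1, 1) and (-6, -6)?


u x v = u_x*v_y - u_y*v_x = (-1)*(-6) - 1*(-6)
= 6 - (-6) = 12

12


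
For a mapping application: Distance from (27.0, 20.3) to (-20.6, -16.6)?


dx=-47.6, dy=-36.9
d^2 = (-47.6)^2 + (-36.9)^2 = 3627.37
d = sqrt(3627.37) = 60.2277

60.2277


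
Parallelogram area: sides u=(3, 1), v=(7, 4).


|u x v| = |3*4 - 1*7|
= |12 - 7| = 5

5


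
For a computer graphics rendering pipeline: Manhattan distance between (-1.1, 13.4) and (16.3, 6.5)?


|(-1.1)-16.3| + |13.4-6.5| = 17.4 + 6.9 = 24.3

24.3


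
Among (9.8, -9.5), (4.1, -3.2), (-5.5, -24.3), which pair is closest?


d(P0,P1) = 8.4959, d(P0,P2) = 21.2869, d(P1,P2) = 23.1812
Closest: P0 and P1

Closest pair: (9.8, -9.5) and (4.1, -3.2), distance = 8.4959


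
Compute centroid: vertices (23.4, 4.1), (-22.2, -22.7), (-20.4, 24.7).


Centroid = ((x_A+x_B+x_C)/3, (y_A+y_B+y_C)/3)
= ((23.4+(-22.2)+(-20.4))/3, (4.1+(-22.7)+24.7)/3)
= (-6.4, 2.0333)

(-6.4, 2.0333)


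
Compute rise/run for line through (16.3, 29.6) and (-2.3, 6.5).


slope = (y2-y1)/(x2-x1) = (6.5-29.6)/((-2.3)-16.3) = (-23.1)/(-18.6) = 1.2419

1.2419


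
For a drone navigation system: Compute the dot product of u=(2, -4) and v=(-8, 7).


u . v = u_x*v_x + u_y*v_y = 2*(-8) + (-4)*7
= (-16) + (-28) = -44

-44


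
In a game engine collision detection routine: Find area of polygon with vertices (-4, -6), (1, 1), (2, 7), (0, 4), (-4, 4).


Shoelace sum: ((-4)*1 - 1*(-6)) + (1*7 - 2*1) + (2*4 - 0*7) + (0*4 - (-4)*4) + ((-4)*(-6) - (-4)*4)
= 71
Area = |71|/2 = 35.5

35.5


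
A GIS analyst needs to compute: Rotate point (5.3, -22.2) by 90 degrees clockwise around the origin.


90° CW: (x,y) -> (y, -x)
(5.3,-22.2) -> (-22.2, -5.3)

(-22.2, -5.3)


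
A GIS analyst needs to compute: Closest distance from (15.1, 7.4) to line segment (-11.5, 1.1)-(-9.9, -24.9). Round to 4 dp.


Project P onto AB: t = 0 (clamped to [0,1])
Closest point on segment: (-11.5, 1.1)
Distance: 27.3359

27.3359


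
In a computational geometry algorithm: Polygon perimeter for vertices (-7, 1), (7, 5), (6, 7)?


Sides: (-7, 1)->(7, 5): sqrt(212) = 14.56022, (7, 5)->(6, 7): sqrt(5) = 2.236068, (6, 7)->(-7, 1): sqrt(205) = 14.317821
Sum = 31.114109
Perimeter = 31.1141

31.1141


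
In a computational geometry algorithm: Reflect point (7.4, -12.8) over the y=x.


Reflection over y=x: (x,y) -> (y,x)
(7.4, -12.8) -> (-12.8, 7.4)

(-12.8, 7.4)


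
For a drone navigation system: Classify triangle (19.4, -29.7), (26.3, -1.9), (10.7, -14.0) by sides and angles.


Side lengths squared: AB^2=820.45, BC^2=389.77, CA^2=322.18
Sorted: [322.18, 389.77, 820.45]
By sides: Scalene, By angles: Obtuse

Scalene, Obtuse


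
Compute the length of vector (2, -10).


|u| = sqrt(2^2 + (-10)^2) = sqrt(104) = 10.198

10.198


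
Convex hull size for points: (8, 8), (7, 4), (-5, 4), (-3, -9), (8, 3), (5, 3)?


Convex hull vertices (CCW): (-5, 4), (-3, -9), (8, 3), (8, 8)
Count = 4

4


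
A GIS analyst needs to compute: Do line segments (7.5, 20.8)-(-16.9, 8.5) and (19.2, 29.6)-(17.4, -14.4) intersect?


Cross products: d1=-498.96, d2=-1550.42, d3=-70.81, d4=980.65
d1*d2 < 0 and d3*d4 < 0? no

No, they don't intersect


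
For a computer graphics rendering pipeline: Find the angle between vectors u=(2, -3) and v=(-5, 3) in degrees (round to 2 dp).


u.v = -19, |u| = sqrt(13) = 3.6056, |v| = sqrt(34) = 5.831
cos(theta) = u.v/(|u||v|) = -19/sqrt(442) = -0.903738
theta = acos(-0.903738) = 154.65 degrees

154.65 degrees


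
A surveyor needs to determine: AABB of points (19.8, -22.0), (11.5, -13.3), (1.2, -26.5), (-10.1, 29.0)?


x range: [-10.1, 19.8]
y range: [-26.5, 29]
Bounding box: (-10.1,-26.5) to (19.8,29)

(-10.1,-26.5) to (19.8,29)


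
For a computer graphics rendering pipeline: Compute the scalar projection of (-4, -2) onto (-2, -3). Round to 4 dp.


u.v = 14, |v| = sqrt(13) = 3.6056
Scalar projection = u.v / |v| = 14 / sqrt(13) = 3.8829

3.8829


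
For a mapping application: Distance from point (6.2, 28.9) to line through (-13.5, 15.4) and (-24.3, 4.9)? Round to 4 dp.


|cross product| = 61.05
|line direction| = sqrt(226.89) = 15.0629
Distance = 61.05/sqrt(226.89) = 4.053

4.053


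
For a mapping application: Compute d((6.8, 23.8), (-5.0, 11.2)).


dx=-11.8, dy=-12.6
d^2 = (-11.8)^2 + (-12.6)^2 = 298
d = sqrt(298) = 17.2627

17.2627


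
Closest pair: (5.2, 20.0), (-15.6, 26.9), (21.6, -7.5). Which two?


d(P0,P1) = 21.9146, d(P0,P2) = 32.0189, d(P1,P2) = 50.6675
Closest: P0 and P1

Closest pair: (5.2, 20.0) and (-15.6, 26.9), distance = 21.9146


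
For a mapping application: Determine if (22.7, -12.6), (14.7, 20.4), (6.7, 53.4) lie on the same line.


Cross product: (14.7-22.7)*(53.4-(-12.6)) - (20.4-(-12.6))*(6.7-22.7)
= 0

Yes, collinear


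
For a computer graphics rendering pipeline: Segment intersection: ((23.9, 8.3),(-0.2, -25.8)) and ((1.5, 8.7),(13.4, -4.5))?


Cross products: d1=290.92, d2=-432.99, d3=-773.48, d4=-49.57
d1*d2 < 0 and d3*d4 < 0? no

No, they don't intersect


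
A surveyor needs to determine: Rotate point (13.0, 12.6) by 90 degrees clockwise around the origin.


90° CW: (x,y) -> (y, -x)
(13,12.6) -> (12.6, -13)

(12.6, -13)


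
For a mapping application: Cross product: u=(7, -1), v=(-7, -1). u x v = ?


u x v = u_x*v_y - u_y*v_x = 7*(-1) - (-1)*(-7)
= (-7) - 7 = -14

-14
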